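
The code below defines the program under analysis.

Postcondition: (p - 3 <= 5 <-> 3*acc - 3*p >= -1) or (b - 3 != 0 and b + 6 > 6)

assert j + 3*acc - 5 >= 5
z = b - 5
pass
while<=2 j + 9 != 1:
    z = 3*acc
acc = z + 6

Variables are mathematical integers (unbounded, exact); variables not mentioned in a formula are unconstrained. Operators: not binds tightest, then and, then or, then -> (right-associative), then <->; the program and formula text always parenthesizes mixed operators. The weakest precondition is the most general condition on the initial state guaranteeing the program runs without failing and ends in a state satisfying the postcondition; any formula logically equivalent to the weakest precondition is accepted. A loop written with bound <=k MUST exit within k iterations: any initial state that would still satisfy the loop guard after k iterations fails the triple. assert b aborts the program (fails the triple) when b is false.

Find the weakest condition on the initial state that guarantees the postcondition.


Working backward. After the program, the postcondition (p - 3 <= 5 <-> 3*acc - 3*p >= -1) or (b - 3 != 0 and b + 6 > 6) must hold; in canonical form it is (p <= 8 <-> 3*acc >= 3*p - 1) or (b != 3 and b > 0).
Before acc := z + 6: (p <= 8 <-> 3*z >= 3*p - 19) or (b != 3 and b > 0)
Before the loop (bound <=2), unroll the exhaustion recursion (WP_0 = exit-now case; WP_j = one more guarded iteration, up to j = 2):
  WP_0: (not (j != -8)) and ((p <= 8 <-> 3*z >= 3*p - 19) or (b != 3 and b > 0))
  WP_1: (j != -8 -> ((not (j != -8)) and ((p <= 8 <-> 9*acc >= 3*p - 19) or (b != 3 and b > 0)))) and ((not (j != -8)) -> ((p <= 8 <-> 3*z >= 3*p - 19) or (b != 3 and b > 0)))
  WP_2: (j != -8 -> ((j != -8 -> ((not (j != -8)) and ((p <= 8 <-> 9*acc >= 3*p - 19) or (b != 3 and b > 0)))) and ((not (j != -8)) -> ((p <= 8 <-> 9*acc >= 3*p - 19) or (b != 3 and b > 0))))) and ((not (j != -8)) -> ((p <= 8 <-> 3*z >= 3*p - 19) or (b != 3 and b > 0)))
So before the loop: (j != -8 -> ((j != -8 -> ((not (j != -8)) and ((p <= 8 <-> 9*acc >= 3*p - 19) or (b != 3 and b > 0)))) and ((not (j != -8)) -> ((p <= 8 <-> 9*acc >= 3*p - 19) or (b != 3 and b > 0))))) and ((not (j != -8)) -> ((p <= 8 <-> 3*z >= 3*p - 19) or (b != 3 and b > 0)))
Before skip: (j != -8 -> ((j != -8 -> ((not (j != -8)) and ((p <= 8 <-> 9*acc >= 3*p - 19) or (b != 3 and b > 0)))) and ((not (j != -8)) -> ((p <= 8 <-> 9*acc >= 3*p - 19) or (b != 3 and b > 0))))) and ((not (j != -8)) -> ((p <= 8 <-> 3*z >= 3*p - 19) or (b != 3 and b > 0)))
Before z := b - 5: (j != -8 -> ((j != -8 -> ((not (j != -8)) and ((p <= 8 <-> 9*acc >= 3*p - 19) or (b != 3 and b > 0)))) and ((not (j != -8)) -> ((p <= 8 <-> 9*acc >= 3*p - 19) or (b != 3 and b > 0))))) and ((not (j != -8)) -> ((p <= 8 <-> 3*b >= 3*p - 4) or (b != 3 and b > 0)))
Before assert j + 3*acc - 5 >= 5: 3*acc + j >= 10 and (j != -8 -> ((j != -8 -> ((not (j != -8)) and ((p <= 8 <-> 9*acc >= 3*p - 19) or (b != 3 and b > 0)))) and ((not (j != -8)) -> ((p <= 8 <-> 9*acc >= 3*p - 19) or (b != 3 and b > 0))))) and ((not (j != -8)) -> ((p <= 8 <-> 3*b >= 3*p - 4) or (b != 3 and b > 0)))
Answer: WP = 3*acc + j >= 10 and (j != -8 -> ((j != -8 -> ((not (j != -8)) and ((p <= 8 <-> 9*acc >= 3*p - 19) or (b != 3 and b > 0)))) and ((not (j != -8)) -> ((p <= 8 <-> 9*acc >= 3*p - 19) or (b != 3 and b > 0))))) and ((not (j != -8)) -> ((p <= 8 <-> 3*b >= 3*p - 4) or (b != 3 and b > 0)))


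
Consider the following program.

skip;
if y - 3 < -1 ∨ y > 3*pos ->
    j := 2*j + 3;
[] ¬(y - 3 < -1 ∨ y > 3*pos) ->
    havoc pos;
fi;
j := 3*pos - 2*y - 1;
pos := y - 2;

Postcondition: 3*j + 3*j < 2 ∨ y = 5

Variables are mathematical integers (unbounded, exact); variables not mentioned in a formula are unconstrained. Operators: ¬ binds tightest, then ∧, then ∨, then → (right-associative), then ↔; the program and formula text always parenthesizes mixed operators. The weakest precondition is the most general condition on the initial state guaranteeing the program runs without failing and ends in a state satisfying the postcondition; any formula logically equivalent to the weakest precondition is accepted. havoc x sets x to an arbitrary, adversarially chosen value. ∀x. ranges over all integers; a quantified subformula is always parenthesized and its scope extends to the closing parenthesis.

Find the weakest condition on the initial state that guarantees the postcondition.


Working backward. After the program, the postcondition 3*j + 3*j < 2 ∨ y = 5 must hold; in canonical form it is 6*j < 2 ∨ y = 5.
Before pos := y - 2: 6*j < 2 ∨ y = 5
Before j := 3*pos - 2*y - 1: 18*pos < 12*y + 8 ∨ y = 5
Then branch requires 18*pos < 12*y + 8 ∨ y = 5; else branch requires ∀pos_1. (18*pos_1 < 12*y + 8 ∨ y = 5).
Before the if: ((y < 2 ∨ y > 3*pos) → (18*pos < 12*y + 8 ∨ y = 5)) ∧ ((¬(y < 2 ∨ y > 3*pos)) → (∀pos_1. (18*pos_1 < 12*y + 8 ∨ y = 5)))
Before skip: ((y < 2 ∨ y > 3*pos) → (18*pos < 12*y + 8 ∨ y = 5)) ∧ ((¬(y < 2 ∨ y > 3*pos)) → (∀pos_1. (18*pos_1 < 12*y + 8 ∨ y = 5)))
Answer: WP = ((y < 2 ∨ y > 3*pos) → (18*pos < 12*y + 8 ∨ y = 5)) ∧ ((¬(y < 2 ∨ y > 3*pos)) → (∀pos_1. (18*pos_1 < 12*y + 8 ∨ y = 5)))


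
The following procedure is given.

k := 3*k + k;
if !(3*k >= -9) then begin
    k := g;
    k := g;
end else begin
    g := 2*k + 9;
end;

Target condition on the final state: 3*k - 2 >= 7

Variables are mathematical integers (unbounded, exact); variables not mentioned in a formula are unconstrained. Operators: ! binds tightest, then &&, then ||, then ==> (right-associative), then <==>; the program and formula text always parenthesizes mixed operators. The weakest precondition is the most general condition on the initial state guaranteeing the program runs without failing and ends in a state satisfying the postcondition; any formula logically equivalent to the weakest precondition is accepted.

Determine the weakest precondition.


Working backward. After the program, the postcondition 3*k - 2 >= 7 must hold; in canonical form it is 3*k >= 9.
Then branch requires 3*g >= 9; else branch requires 3*k >= 9.
Before the if: ((!(3*k >= -9)) ==> 3*g >= 9) && (3*k >= -9 ==> 3*k >= 9)
Before k := 3*k + k: ((!(12*k >= -9)) ==> 3*g >= 9) && (12*k >= -9 ==> 12*k >= 9)
Answer: WP = ((!(12*k >= -9)) ==> 3*g >= 9) && (12*k >= -9 ==> 12*k >= 9)


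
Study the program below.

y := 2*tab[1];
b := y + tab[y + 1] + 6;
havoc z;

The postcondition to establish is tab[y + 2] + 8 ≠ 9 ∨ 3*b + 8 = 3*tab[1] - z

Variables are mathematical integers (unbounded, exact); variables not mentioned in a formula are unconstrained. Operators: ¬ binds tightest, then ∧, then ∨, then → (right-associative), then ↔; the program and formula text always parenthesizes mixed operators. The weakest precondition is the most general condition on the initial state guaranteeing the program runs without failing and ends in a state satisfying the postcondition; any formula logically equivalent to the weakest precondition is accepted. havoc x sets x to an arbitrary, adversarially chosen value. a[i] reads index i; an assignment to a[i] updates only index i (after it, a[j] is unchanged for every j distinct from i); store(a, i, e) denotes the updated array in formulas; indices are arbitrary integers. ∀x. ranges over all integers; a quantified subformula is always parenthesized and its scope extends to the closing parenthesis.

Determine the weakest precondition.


Working backward. After the program, the postcondition tab[y + 2] + 8 ≠ 9 ∨ 3*b + 8 = 3*tab[1] - z must hold; in canonical form it is tab[y + 2] ≠ 1 ∨ 3*b + z = 3*tab[1] - 8.
Before havoc z: ∀z_1. (tab[y + 2] ≠ 1 ∨ 3*b + z_1 = 3*tab[1] - 8)
Before b := y + tab[y + 1] + 6: ∀z_1. (tab[y + 2] ≠ 1 ∨ 3*tab[y + 1] + 3*y + z_1 = 3*tab[1] - 26)
Before y := 2*tab[1]: ∀z_1. (tab[2*tab[1] + 2] ≠ 1 ∨ 3*tab[2*tab[1] + 1] + 3*tab[1] + z_1 = -26)
Answer: WP = ∀z_1. (tab[2*tab[1] + 2] ≠ 1 ∨ 3*tab[2*tab[1] + 1] + 3*tab[1] + z_1 = -26)


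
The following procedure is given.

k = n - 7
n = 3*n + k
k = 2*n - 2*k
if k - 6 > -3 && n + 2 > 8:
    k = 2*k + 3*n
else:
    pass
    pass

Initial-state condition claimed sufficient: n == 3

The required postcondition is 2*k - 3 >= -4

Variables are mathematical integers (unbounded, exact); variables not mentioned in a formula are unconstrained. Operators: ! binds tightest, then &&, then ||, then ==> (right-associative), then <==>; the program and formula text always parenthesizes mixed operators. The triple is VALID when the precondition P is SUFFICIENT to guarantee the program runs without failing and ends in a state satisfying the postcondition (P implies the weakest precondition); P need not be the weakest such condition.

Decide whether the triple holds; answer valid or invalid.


Working backward. After the program, the postcondition 2*k - 3 >= -4 must hold; in canonical form it is 2*k >= -1.
Then branch requires 4*k + 6*n >= -1; else branch requires 2*k >= -1.
Before the if: ((k > 3 && n > 6) ==> 4*k + 6*n >= -1) && ((!(k > 3 && n > 6)) ==> 2*k >= -1)
Before k := 2*n - 2*k: ((2*n > 2*k + 3 && n > 6) ==> 14*n >= 8*k - 1) && ((!(2*n > 2*k + 3 && n > 6)) ==> 4*n >= 4*k - 1)
Before n := 3*n + k: ((6*n > 3 && k + 3*n > 6) ==> 6*k + 42*n >= -1) && ((!(6*n > 3 && k + 3*n > 6)) ==> 12*n >= -1)
Before k := n - 7: ((6*n > 3 && 4*n > 13) ==> 48*n >= 41) && ((!(6*n > 3 && 4*n > 13)) ==> 12*n >= -1)
The weakest precondition is ((6*n > 3 && 4*n > 13) ==> 48*n >= 41) && ((!(6*n > 3 && 4*n > 13)) ==> 12*n >= -1).
Check whether n == 3 implies it.
Every state satisfying the precondition satisfies the weakest precondition: the implication holds.
Answer: valid


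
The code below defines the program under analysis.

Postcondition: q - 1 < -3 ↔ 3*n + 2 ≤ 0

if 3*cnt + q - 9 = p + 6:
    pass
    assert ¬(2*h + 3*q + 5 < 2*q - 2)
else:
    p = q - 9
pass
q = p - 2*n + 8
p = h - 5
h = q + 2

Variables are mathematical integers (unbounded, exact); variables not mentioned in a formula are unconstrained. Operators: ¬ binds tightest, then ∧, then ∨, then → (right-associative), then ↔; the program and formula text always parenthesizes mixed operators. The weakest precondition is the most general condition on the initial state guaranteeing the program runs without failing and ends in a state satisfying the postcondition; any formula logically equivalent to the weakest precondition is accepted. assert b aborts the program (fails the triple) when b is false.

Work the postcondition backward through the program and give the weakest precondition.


Working backward. After the program, the postcondition q - 1 < -3 ↔ 3*n + 2 ≤ 0 must hold; in canonical form it is q < -2 ↔ 3*n ≤ -2.
Before h := q + 2: q < -2 ↔ 3*n ≤ -2
Before p := h - 5: q < -2 ↔ 3*n ≤ -2
Before q := p - 2*n + 8: p < 2*n - 10 ↔ 3*n ≤ -2
Before skip: p < 2*n - 10 ↔ 3*n ≤ -2
Then branch requires (¬(2*h + q < -7)) ∧ (p < 2*n - 10 ↔ 3*n ≤ -2); else branch requires q < 2*n - 1 ↔ 3*n ≤ -2.
Before the if: (3*cnt + q = p + 15 → ((¬(2*h + q < -7)) ∧ (p < 2*n - 10 ↔ 3*n ≤ -2))) ∧ ((¬(3*cnt + q = p + 15)) → (q < 2*n - 1 ↔ 3*n ≤ -2))
Answer: WP = (3*cnt + q = p + 15 → ((¬(2*h + q < -7)) ∧ (p < 2*n - 10 ↔ 3*n ≤ -2))) ∧ ((¬(3*cnt + q = p + 15)) → (q < 2*n - 1 ↔ 3*n ≤ -2))


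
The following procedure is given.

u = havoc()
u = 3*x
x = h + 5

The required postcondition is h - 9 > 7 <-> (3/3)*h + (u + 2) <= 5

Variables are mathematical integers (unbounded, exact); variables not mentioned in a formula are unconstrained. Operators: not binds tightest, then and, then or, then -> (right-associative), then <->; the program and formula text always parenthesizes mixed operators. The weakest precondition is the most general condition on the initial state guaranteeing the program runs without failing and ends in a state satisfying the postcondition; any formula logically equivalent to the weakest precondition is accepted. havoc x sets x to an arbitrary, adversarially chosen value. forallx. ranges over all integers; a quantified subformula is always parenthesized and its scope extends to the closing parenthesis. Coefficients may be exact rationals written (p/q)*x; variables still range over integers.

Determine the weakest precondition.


Working backward. After the program, the postcondition h - 9 > 7 <-> (3/3)*h + (u + 2) <= 5 must hold; in canonical form it is h > 16 <-> h + u <= 3.
Before x := h + 5: h > 16 <-> h + u <= 3
Before u := 3*x: h > 16 <-> h + 3*x <= 3
Before havoc u: h > 16 <-> h + 3*x <= 3
Answer: WP = h > 16 <-> h + 3*x <= 3


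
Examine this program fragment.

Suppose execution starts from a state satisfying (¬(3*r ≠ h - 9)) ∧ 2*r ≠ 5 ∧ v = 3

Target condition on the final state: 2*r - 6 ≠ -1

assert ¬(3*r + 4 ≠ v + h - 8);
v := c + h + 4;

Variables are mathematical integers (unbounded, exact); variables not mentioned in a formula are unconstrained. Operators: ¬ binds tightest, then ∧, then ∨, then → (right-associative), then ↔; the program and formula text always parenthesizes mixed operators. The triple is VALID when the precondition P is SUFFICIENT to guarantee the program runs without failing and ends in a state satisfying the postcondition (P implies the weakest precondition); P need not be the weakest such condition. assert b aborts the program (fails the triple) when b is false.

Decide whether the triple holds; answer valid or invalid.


Working backward. After the program, the postcondition 2*r - 6 ≠ -1 must hold; in canonical form it is 2*r ≠ 5.
Before v := c + h + 4: 2*r ≠ 5
Before assert ¬(3*r + 4 ≠ v + h - 8): (¬(3*r ≠ h + v - 12)) ∧ 2*r ≠ 5
The weakest precondition is (¬(3*r ≠ h + v - 12)) ∧ 2*r ≠ 5.
Check whether (¬(3*r ≠ h - 9)) ∧ 2*r ≠ 5 ∧ v = 3 implies it.
Every state satisfying the precondition satisfies the weakest precondition: the implication holds.
Answer: valid


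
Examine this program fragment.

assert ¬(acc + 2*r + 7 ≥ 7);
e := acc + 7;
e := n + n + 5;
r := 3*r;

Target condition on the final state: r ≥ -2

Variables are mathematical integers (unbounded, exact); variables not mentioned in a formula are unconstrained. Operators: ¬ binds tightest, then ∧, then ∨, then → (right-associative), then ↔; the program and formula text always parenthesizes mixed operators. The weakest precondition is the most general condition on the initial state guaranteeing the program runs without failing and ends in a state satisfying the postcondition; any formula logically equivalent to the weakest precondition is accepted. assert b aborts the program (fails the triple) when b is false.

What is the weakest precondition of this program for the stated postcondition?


Working backward. After the program, r ≥ -2 must hold.
Before r := 3*r: 3*r ≥ -2
Before e := n + n + 5: 3*r ≥ -2
Before e := acc + 7: 3*r ≥ -2
Before assert ¬(acc + 2*r + 7 ≥ 7): (¬(acc + 2*r ≥ 0)) ∧ 3*r ≥ -2
Answer: WP = (¬(acc + 2*r ≥ 0)) ∧ 3*r ≥ -2


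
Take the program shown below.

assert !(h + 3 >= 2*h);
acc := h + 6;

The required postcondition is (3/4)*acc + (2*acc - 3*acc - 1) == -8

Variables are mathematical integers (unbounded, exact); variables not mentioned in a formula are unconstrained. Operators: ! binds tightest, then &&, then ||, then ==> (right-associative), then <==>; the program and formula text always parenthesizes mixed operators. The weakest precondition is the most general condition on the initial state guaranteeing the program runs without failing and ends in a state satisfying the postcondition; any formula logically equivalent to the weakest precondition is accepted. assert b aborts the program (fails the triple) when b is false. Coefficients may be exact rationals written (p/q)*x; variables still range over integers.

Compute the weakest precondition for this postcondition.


Working backward. After the program, the postcondition (3/4)*acc + (2*acc - 3*acc - 1) == -8 must hold; in canonical form it is (1/4)*acc == 7.
Before acc := h + 6: (1/4)*h == 11/2
Before assert !(h + 3 >= 2*h): (!(h <= 3)) && (1/4)*h == 11/2
Answer: WP = (!(h <= 3)) && (1/4)*h == 11/2


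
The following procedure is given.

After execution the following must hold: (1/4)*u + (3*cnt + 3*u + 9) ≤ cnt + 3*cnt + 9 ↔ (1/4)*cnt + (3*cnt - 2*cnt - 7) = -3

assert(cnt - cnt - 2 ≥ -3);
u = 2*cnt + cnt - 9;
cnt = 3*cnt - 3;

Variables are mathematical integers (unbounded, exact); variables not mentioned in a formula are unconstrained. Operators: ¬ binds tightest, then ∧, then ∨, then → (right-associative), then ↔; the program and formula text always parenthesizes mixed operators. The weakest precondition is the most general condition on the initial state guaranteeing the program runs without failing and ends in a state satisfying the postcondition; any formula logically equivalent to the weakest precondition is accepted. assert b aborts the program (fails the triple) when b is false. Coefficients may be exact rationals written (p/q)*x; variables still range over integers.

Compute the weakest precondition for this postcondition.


Working backward. After the program, the postcondition (1/4)*u + (3*cnt + 3*u + 9) ≤ cnt + 3*cnt + 9 ↔ (1/4)*cnt + (3*cnt - 2*cnt - 7) = -3 must hold; in canonical form it is (13/4)*u ≤ cnt ↔ (5/4)*cnt = 4.
Before cnt := 3*cnt - 3: (13/4)*u ≤ 3*cnt - 3 ↔ (15/4)*cnt = 31/4
Before u := 2*cnt + cnt - 9: (27/4)*cnt ≤ 105/4 ↔ (15/4)*cnt = 31/4
Before assert cnt - cnt - 2 ≥ -3: (27/4)*cnt ≤ 105/4 ↔ (15/4)*cnt = 31/4
Answer: WP = (27/4)*cnt ≤ 105/4 ↔ (15/4)*cnt = 31/4


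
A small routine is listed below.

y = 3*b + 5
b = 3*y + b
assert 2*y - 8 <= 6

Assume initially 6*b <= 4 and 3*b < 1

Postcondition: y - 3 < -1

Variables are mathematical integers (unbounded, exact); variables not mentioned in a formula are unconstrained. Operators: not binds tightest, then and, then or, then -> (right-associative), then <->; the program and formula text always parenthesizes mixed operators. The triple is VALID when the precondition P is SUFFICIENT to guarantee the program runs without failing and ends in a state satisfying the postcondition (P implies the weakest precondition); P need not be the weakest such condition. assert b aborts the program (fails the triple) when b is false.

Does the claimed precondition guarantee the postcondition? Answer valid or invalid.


Working backward. After the program, the postcondition y - 3 < -1 must hold; in canonical form it is y < 2.
Before assert 2*y - 8 <= 6: 2*y <= 14 and y < 2
Before b := 3*y + b: 2*y <= 14 and y < 2
Before y := 3*b + 5: 6*b <= 4 and 3*b < -3
The weakest precondition is 6*b <= 4 and 3*b < -3.
Check whether 6*b <= 4 and 3*b < 1 implies it.
Countermodel: at the initial state b = -1, the precondition holds but the weakest precondition fails.
Answer: invalid


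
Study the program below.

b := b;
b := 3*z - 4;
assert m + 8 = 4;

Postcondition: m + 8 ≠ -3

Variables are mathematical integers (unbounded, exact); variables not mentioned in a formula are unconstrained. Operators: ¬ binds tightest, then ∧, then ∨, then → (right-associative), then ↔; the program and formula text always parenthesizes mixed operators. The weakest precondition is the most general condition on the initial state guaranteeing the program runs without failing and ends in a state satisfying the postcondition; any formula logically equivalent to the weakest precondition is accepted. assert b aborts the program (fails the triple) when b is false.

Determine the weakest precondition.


Working backward. After the program, the postcondition m + 8 ≠ -3 must hold; in canonical form it is m ≠ -11.
Before assert m + 8 = 4: m = -4 ∧ m ≠ -11
Before b := 3*z - 4: m = -4 ∧ m ≠ -11
Before b := b: m = -4 ∧ m ≠ -11
Answer: WP = m = -4 ∧ m ≠ -11


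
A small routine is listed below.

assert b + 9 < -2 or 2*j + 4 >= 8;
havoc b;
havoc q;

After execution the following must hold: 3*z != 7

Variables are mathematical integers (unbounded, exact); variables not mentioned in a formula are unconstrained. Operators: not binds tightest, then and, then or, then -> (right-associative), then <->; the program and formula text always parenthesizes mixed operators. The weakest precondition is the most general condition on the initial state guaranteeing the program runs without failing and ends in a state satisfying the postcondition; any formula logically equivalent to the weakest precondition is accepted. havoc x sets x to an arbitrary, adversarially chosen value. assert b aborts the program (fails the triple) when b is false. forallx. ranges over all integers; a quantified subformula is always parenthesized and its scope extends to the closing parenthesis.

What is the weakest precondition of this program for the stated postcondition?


Working backward. After the program, 3*z != 7 must hold.
Before havoc q: 3*z != 7
Before havoc b: 3*z != 7
Before assert b + 9 < -2 or 2*j + 4 >= 8: (b < -11 or 2*j >= 4) and 3*z != 7
Answer: WP = (b < -11 or 2*j >= 4) and 3*z != 7


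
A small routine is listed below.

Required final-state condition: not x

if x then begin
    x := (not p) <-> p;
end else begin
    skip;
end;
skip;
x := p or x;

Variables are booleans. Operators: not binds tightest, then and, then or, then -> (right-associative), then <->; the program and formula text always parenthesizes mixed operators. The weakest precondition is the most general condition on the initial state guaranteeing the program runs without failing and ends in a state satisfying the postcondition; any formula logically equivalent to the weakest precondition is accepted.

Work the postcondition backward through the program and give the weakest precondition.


Working backward. After the program, not x must hold.
Before x := p or x: not (p or x)
Before skip: not (p or x)
Then branch requires not (p or ((not p) <-> p)); else branch requires not (p or x).
Before the if: (x -> (not (p or ((not p) <-> p)))) and ((not x) -> (not (p or x)))
Answer: WP = (x -> (not (p or ((not p) <-> p)))) and ((not x) -> (not (p or x)))


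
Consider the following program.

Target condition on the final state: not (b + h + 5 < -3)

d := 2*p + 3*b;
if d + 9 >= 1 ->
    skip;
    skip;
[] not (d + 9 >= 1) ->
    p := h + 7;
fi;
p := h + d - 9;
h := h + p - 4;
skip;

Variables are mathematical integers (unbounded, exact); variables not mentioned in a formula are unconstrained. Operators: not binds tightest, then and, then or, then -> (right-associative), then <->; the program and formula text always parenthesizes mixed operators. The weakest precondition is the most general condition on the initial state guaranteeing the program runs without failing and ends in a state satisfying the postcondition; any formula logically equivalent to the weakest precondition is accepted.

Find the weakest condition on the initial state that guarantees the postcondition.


Working backward. After the program, the postcondition not (b + h + 5 < -3) must hold; in canonical form it is not (b + h < -8).
Before skip: not (b + h < -8)
Before h := h + p - 4: not (b + h + p < -4)
Before p := h + d - 9: not (b + d + 2*h < 5)
Then branch requires not (b + d + 2*h < 5); else branch requires not (b + d + 2*h < 5).
Before the if: (d >= -8 -> (not (b + d + 2*h < 5))) and ((not (d >= -8)) -> (not (b + d + 2*h < 5)))
Before d := 2*p + 3*b: (3*b + 2*p >= -8 -> (not (4*b + 2*h + 2*p < 5))) and ((not (3*b + 2*p >= -8)) -> (not (4*b + 2*h + 2*p < 5)))
Answer: WP = (3*b + 2*p >= -8 -> (not (4*b + 2*h + 2*p < 5))) and ((not (3*b + 2*p >= -8)) -> (not (4*b + 2*h + 2*p < 5)))


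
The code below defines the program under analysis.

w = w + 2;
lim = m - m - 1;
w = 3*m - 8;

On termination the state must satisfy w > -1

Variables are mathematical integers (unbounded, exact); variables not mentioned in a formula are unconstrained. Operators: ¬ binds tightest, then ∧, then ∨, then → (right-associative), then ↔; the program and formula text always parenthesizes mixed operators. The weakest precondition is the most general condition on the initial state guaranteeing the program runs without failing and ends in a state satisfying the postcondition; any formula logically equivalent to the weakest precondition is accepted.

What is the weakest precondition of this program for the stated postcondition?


Working backward. After the program, w > -1 must hold.
Before w := 3*m - 8: 3*m > 7
Before lim := m - m - 1: 3*m > 7
Before w := w + 2: 3*m > 7
Answer: WP = 3*m > 7


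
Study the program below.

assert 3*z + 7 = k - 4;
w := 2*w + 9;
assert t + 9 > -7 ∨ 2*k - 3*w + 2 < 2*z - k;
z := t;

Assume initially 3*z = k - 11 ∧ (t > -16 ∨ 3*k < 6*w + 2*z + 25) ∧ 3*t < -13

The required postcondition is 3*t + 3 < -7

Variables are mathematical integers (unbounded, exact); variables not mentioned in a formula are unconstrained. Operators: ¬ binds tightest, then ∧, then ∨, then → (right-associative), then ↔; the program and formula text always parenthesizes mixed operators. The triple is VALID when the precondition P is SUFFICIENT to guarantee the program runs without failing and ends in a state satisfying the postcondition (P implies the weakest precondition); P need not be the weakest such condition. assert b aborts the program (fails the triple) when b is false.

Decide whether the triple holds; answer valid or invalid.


Working backward. After the program, the postcondition 3*t + 3 < -7 must hold; in canonical form it is 3*t < -10.
Before z := t: 3*t < -10
Before assert t + 9 > -7 ∨ 2*k - 3*w + 2 < 2*z - k: (t > -16 ∨ 3*k < 3*w + 2*z - 2) ∧ 3*t < -10
Before w := 2*w + 9: (t > -16 ∨ 3*k < 6*w + 2*z + 25) ∧ 3*t < -10
Before assert 3*z + 7 = k - 4: 3*z = k - 11 ∧ (t > -16 ∨ 3*k < 6*w + 2*z + 25) ∧ 3*t < -10
The weakest precondition is 3*z = k - 11 ∧ (t > -16 ∨ 3*k < 6*w + 2*z + 25) ∧ 3*t < -10.
Check whether 3*z = k - 11 ∧ (t > -16 ∨ 3*k < 6*w + 2*z + 25) ∧ 3*t < -13 implies it.
Every state satisfying the precondition satisfies the weakest precondition: the implication holds.
Answer: valid


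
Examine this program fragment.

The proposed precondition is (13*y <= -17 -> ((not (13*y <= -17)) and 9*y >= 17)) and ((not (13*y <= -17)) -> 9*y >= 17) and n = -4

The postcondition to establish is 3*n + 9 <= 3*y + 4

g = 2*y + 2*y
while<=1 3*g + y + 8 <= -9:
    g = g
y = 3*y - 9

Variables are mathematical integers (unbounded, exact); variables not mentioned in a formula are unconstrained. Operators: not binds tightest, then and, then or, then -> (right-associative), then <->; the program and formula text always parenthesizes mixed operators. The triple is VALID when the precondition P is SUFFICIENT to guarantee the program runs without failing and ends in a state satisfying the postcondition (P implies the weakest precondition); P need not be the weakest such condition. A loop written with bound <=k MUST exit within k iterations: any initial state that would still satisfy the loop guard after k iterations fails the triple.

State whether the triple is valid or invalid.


Working backward. After the program, the postcondition 3*n + 9 <= 3*y + 4 must hold; in canonical form it is 3*n <= 3*y - 5.
Before y := 3*y - 9: 3*n <= 9*y - 32
Before the loop (bound <=1), unroll the exhaustion recursion (WP_0 = exit-now case; WP_j = one more guarded iteration, up to j = 1):
  WP_0: (not (3*g + y <= -17)) and 3*n <= 9*y - 32
  WP_1: (3*g + y <= -17 -> ((not (3*g + y <= -17)) and 3*n <= 9*y - 32)) and ((not (3*g + y <= -17)) -> 3*n <= 9*y - 32)
So before the loop: (3*g + y <= -17 -> ((not (3*g + y <= -17)) and 3*n <= 9*y - 32)) and ((not (3*g + y <= -17)) -> 3*n <= 9*y - 32)
Before g := 2*y + 2*y: (13*y <= -17 -> ((not (13*y <= -17)) and 3*n <= 9*y - 32)) and ((not (13*y <= -17)) -> 3*n <= 9*y - 32)
The weakest precondition is (13*y <= -17 -> ((not (13*y <= -17)) and 3*n <= 9*y - 32)) and ((not (13*y <= -17)) -> 3*n <= 9*y - 32).
Check whether (13*y <= -17 -> ((not (13*y <= -17)) and 9*y >= 17)) and ((not (13*y <= -17)) -> 9*y >= 17) and n = -4 implies it.
Countermodel: at the initial state n = -4, y = 2, the precondition holds but the weakest precondition fails.
Answer: invalid


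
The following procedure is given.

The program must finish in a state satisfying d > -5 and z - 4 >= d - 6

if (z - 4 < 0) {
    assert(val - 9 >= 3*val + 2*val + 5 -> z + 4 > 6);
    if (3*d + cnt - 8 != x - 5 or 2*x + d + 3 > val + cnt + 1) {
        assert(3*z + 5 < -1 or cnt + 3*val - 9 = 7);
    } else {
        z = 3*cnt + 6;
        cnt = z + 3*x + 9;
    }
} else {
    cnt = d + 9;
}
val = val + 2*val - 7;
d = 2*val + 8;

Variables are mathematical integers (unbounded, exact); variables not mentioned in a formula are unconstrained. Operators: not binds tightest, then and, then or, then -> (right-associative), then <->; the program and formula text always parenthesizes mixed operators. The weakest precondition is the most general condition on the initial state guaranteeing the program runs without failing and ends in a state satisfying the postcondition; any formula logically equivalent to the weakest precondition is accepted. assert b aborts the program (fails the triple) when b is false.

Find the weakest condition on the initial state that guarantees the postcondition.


Working backward. After the program, the postcondition d > -5 and z - 4 >= d - 6 must hold; in canonical form it is d > -5 and z >= d - 2.
Before d := 2*val + 8: 2*val > -13 and z >= 2*val + 6
Before val := val + 2*val - 7: 6*val > 1 and z >= 6*val - 8
Then branch requires (4*val <= -14 -> z > 2) and ((cnt + 3*d != x + 3 or d + 2*x > cnt + val - 2) -> ((3*z < -6 or cnt + 3*val = 16) and 6*val > 1 and z >= 6*val - 8)) and ((not (cnt + 3*d != x + 3 or d + 2*x > cnt + val - 2)) -> (6*val > 1 and 3*cnt >= 6*val - 14)); else branch requires 6*val > 1 and z >= 6*val - 8.
Before the if: (z < 4 -> ((4*val <= -14 -> z > 2) and ((cnt + 3*d != x + 3 or d + 2*x > cnt + val - 2) -> ((3*z < -6 or cnt + 3*val = 16) and 6*val > 1 and z >= 6*val - 8)) and ((not (cnt + 3*d != x + 3 or d + 2*x > cnt + val - 2)) -> (6*val > 1 and 3*cnt >= 6*val - 14)))) and ((not (z < 4)) -> (6*val > 1 and z >= 6*val - 8))
Answer: WP = (z < 4 -> ((4*val <= -14 -> z > 2) and ((cnt + 3*d != x + 3 or d + 2*x > cnt + val - 2) -> ((3*z < -6 or cnt + 3*val = 16) and 6*val > 1 and z >= 6*val - 8)) and ((not (cnt + 3*d != x + 3 or d + 2*x > cnt + val - 2)) -> (6*val > 1 and 3*cnt >= 6*val - 14)))) and ((not (z < 4)) -> (6*val > 1 and z >= 6*val - 8))


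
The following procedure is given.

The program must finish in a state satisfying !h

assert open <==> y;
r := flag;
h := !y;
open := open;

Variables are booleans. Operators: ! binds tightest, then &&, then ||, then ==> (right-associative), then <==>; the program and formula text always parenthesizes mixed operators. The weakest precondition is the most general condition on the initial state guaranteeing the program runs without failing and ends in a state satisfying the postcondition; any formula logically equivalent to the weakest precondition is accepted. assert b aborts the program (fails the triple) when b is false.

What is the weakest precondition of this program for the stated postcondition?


Working backward. After the program, !h must hold.
Before open := open: !h
Before h := !y: y
Before r := flag: y
Before assert open <==> y: (open <==> y) && y
Answer: WP = (open <==> y) && y


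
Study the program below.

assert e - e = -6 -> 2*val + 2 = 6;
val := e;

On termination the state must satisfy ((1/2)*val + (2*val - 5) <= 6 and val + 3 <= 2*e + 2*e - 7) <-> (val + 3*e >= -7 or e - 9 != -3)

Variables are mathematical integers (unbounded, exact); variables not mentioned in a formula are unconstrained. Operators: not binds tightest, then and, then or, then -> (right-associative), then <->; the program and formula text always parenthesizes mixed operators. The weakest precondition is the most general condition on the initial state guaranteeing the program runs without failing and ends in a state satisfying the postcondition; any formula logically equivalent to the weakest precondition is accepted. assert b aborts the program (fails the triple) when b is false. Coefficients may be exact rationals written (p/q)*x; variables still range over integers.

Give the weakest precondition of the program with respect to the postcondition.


Working backward. After the program, the postcondition ((1/2)*val + (2*val - 5) <= 6 and val + 3 <= 2*e + 2*e - 7) <-> (val + 3*e >= -7 or e - 9 != -3) must hold; in canonical form it is ((5/2)*val <= 11 and val <= 4*e - 10) <-> (3*e + val >= -7 or e != 6).
Before val := e: ((5/2)*e <= 11 and 3*e >= 10) <-> (4*e >= -7 or e != 6)
Before assert e - e = -6 -> 2*val + 2 = 6: ((5/2)*e <= 11 and 3*e >= 10) <-> (4*e >= -7 or e != 6)
Answer: WP = ((5/2)*e <= 11 and 3*e >= 10) <-> (4*e >= -7 or e != 6)


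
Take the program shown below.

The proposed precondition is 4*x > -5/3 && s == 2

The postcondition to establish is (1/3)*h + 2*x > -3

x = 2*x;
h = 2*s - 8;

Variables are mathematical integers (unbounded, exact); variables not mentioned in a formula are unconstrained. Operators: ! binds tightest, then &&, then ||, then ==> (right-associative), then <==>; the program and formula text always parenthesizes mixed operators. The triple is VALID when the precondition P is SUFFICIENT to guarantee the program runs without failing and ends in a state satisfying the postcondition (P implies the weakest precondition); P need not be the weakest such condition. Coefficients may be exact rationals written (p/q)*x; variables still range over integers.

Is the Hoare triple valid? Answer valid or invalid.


Working backward. After the program, (1/3)*h + 2*x > -3 must hold.
Before h := 2*s - 8: (2/3)*s + 2*x > -1/3
Before x := 2*x: (2/3)*s + 4*x > -1/3
The weakest precondition is (2/3)*s + 4*x > -1/3.
Check whether 4*x > -5/3 && s == 2 implies it.
Every state satisfying the precondition satisfies the weakest precondition: the implication holds.
Answer: valid


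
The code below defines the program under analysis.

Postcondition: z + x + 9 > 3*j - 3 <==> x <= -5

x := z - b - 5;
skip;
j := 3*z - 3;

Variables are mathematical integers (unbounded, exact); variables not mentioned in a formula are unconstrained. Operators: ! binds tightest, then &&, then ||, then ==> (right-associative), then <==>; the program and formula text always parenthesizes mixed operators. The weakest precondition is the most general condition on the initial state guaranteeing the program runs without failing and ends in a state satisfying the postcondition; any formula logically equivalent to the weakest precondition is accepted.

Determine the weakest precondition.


Working backward. After the program, the postcondition z + x + 9 > 3*j - 3 <==> x <= -5 must hold; in canonical form it is x + z > 3*j - 12 <==> x <= -5.
Before j := 3*z - 3: x > 8*z - 21 <==> x <= -5
Before skip: x > 8*z - 21 <==> x <= -5
Before x := z - b - 5: b + 7*z < 16 <==> z <= b
Answer: WP = b + 7*z < 16 <==> z <= b


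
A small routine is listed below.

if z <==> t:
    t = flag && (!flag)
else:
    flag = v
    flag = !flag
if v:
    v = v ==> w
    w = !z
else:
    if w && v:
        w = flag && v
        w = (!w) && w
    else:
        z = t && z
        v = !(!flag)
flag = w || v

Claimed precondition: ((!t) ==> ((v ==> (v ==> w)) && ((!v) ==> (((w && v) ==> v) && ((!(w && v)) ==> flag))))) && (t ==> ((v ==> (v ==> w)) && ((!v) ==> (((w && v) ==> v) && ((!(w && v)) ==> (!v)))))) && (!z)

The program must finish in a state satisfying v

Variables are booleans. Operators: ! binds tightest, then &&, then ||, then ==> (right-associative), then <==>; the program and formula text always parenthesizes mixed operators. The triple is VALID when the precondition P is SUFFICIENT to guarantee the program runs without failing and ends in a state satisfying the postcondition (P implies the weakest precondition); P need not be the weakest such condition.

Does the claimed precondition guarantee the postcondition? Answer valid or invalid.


Working backward. After the program, v must hold.
Before flag := w || v: v
Then branch requires v ==> w; else branch requires ((w && v) ==> v) && ((!(w && v)) ==> flag).
Before the if: (v ==> (v ==> w)) && ((!v) ==> (((w && v) ==> v) && ((!(w && v)) ==> flag)))
Then branch requires (v ==> (v ==> w)) && ((!v) ==> (((w && v) ==> v) && ((!(w && v)) ==> flag))); else branch requires (v ==> (v ==> w)) && ((!v) ==> (((w && v) ==> v) && ((!(w && v)) ==> (!v)))).
Before the if: ((z <==> t) ==> ((v ==> (v ==> w)) && ((!v) ==> (((w && v) ==> v) && ((!(w && v)) ==> flag))))) && ((!(z <==> t)) ==> ((v ==> (v ==> w)) && ((!v) ==> (((w && v) ==> v) && ((!(w && v)) ==> (!v))))))
The weakest precondition is ((z <==> t) ==> ((v ==> (v ==> w)) && ((!v) ==> (((w && v) ==> v) && ((!(w && v)) ==> flag))))) && ((!(z <==> t)) ==> ((v ==> (v ==> w)) && ((!v) ==> (((w && v) ==> v) && ((!(w && v)) ==> (!v)))))).
Check whether ((!t) ==> ((v ==> (v ==> w)) && ((!v) ==> (((w && v) ==> v) && ((!(w && v)) ==> flag))))) && (t ==> ((v ==> (v ==> w)) && ((!v) ==> (((w && v) ==> v) && ((!(w && v)) ==> (!v)))))) && (!z) implies it.
Every state satisfying the precondition satisfies the weakest precondition: the implication holds.
Answer: valid


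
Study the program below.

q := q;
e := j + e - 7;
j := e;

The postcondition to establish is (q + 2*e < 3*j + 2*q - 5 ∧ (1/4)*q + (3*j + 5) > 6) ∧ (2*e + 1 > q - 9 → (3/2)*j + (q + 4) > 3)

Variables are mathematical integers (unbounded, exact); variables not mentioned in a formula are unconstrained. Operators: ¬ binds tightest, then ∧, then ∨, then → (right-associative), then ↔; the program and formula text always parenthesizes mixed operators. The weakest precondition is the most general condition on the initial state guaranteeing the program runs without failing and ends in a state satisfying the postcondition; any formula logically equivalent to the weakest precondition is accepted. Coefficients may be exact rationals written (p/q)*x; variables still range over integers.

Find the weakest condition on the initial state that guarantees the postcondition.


Working backward. After the program, the postcondition (q + 2*e < 3*j + 2*q - 5 ∧ (1/4)*q + (3*j + 5) > 6) ∧ (2*e + 1 > q - 9 → (3/2)*j + (q + 4) > 3) must hold; in canonical form it is 2*e < 3*j + q - 5 ∧ 3*j + (1/4)*q > 1 ∧ (2*e > q - 10 → (3/2)*j + q > -1).
Before j := e: e + q > 5 ∧ 3*e + (1/4)*q > 1 ∧ (2*e > q - 10 → (3/2)*e + q > -1)
Before e := j + e - 7: e + j + q > 12 ∧ 3*e + 3*j + (1/4)*q > 22 ∧ (2*e + 2*j > q + 4 → (3/2)*e + (3/2)*j + q > 19/2)
Before q := q: e + j + q > 12 ∧ 3*e + 3*j + (1/4)*q > 22 ∧ (2*e + 2*j > q + 4 → (3/2)*e + (3/2)*j + q > 19/2)
Answer: WP = e + j + q > 12 ∧ 3*e + 3*j + (1/4)*q > 22 ∧ (2*e + 2*j > q + 4 → (3/2)*e + (3/2)*j + q > 19/2)


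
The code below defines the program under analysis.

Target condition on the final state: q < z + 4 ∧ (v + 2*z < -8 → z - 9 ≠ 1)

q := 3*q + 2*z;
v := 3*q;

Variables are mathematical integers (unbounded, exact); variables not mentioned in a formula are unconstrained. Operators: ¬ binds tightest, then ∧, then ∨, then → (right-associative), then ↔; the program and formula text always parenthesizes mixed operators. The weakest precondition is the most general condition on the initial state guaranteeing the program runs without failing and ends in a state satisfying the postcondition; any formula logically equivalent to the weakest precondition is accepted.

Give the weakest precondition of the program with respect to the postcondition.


Working backward. After the program, the postcondition q < z + 4 ∧ (v + 2*z < -8 → z - 9 ≠ 1) must hold; in canonical form it is q < z + 4 ∧ (v + 2*z < -8 → z ≠ 10).
Before v := 3*q: q < z + 4 ∧ (3*q + 2*z < -8 → z ≠ 10)
Before q := 3*q + 2*z: 3*q + z < 4 ∧ (9*q + 8*z < -8 → z ≠ 10)
Answer: WP = 3*q + z < 4 ∧ (9*q + 8*z < -8 → z ≠ 10)


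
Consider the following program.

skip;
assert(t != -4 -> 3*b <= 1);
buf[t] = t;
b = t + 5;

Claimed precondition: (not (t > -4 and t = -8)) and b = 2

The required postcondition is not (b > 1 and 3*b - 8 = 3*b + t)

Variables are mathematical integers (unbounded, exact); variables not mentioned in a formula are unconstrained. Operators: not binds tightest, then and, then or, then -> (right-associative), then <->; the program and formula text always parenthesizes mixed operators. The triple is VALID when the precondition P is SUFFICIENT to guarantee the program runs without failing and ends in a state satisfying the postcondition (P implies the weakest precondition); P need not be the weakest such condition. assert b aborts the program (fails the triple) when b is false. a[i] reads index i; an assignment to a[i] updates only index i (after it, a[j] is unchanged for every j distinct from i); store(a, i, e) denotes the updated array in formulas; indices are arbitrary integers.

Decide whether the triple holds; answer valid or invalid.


Working backward. After the program, the postcondition not (b > 1 and 3*b - 8 = 3*b + t) must hold; in canonical form it is not (b > 1 and t = -8).
Before b := t + 5: not (t > -4 and t = -8)
Before buf[t] := t: not (t > -4 and t = -8)
Before assert t != -4 -> 3*b <= 1: (t != -4 -> 3*b <= 1) and (not (t > -4 and t = -8))
Before skip: (t != -4 -> 3*b <= 1) and (not (t > -4 and t = -8))
The weakest precondition is (t != -4 -> 3*b <= 1) and (not (t > -4 and t = -8)).
Check whether (not (t > -4 and t = -8)) and b = 2 implies it.
Countermodel: at the initial state b = 2, t = -3, the precondition holds but the weakest precondition fails.
Answer: invalid
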